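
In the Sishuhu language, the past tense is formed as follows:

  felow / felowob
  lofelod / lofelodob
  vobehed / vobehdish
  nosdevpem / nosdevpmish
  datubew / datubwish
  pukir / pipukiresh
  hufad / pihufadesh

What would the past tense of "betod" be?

betodob

lofelod and vobehed both end in -d yet inflect differently (lofelodob, vobehdish), so the final letter is not what conditions the rule; the last vowel is.
"betod" has last vowel 'o'. The stems whose last vowel is 'o' (felow → felowob, lofelod → lofelodob) add -ob.
The other patterns: stems whose last vowel is 'e' delete the last vowel and add -ish; stems whose last vowel is 'a' or 'i' add pi- … -esh around the stem.
So betod → betodob.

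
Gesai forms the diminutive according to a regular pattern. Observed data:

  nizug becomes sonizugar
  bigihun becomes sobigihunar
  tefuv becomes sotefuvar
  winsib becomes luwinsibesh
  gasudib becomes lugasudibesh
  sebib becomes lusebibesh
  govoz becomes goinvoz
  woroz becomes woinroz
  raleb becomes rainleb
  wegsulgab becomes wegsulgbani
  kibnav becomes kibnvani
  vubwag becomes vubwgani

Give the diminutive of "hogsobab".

hogsobbani

winsib and raleb both end in -b yet inflect differently (luwinsibesh, rainleb), so the final letter is not what conditions the rule; the last vowel is.
"hogsobab" has last vowel 'a'. The stems whose last vowel is 'a' (wegsulgab → wegsulgbani, kibnav → kibnvani, vubwag → vubwgani) delete the last vowel and add -ani.
So hogsobab → hogsobbani.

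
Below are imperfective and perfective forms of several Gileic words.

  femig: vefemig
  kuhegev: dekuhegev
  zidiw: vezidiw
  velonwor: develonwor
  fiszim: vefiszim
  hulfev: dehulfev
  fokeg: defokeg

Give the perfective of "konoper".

dekonoper

femig and fokeg both end in -g yet inflect differently (vefemig, defokeg), so the final letter is not what conditions the rule; the last vowel is.
"konoper" has last vowel 'e'. The stems whose last vowel is 'e' (hulfev → dehulfev, fokeg → defokeg, kuhegev → dekuhegev) add the prefix de-.
The other pattern: stems whose last vowel is 'i' add the prefix ve-.
So konoper → dekonoper.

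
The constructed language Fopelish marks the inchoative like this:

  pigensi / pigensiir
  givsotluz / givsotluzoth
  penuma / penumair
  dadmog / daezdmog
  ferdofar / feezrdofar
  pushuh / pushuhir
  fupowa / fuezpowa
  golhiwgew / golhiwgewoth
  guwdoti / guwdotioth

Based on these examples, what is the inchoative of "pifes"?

pifesir

"pifes" begins with p-. The stems beginning with p- (penuma → penumair, pushuh → pushuhir, pigensi → pigensiir) add -ir.
The other patterns: stems beginning with g- add -oth; stems beginning with d- or f- insert -ez- after the first vowel.
So pifes → pifesir.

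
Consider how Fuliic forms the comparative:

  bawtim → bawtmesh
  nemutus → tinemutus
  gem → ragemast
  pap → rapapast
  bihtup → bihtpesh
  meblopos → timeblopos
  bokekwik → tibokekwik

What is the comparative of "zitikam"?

tizitikam

pap and bihtup both end in -p yet inflect differently (rapapast, bihtpesh), so the final letter is not what conditions the rule; the number of vowels is.
"zitikam" has 3 vowels. The stems with 3 vowels (nemutus → tinemutus, meblopos → timeblopos, bokekwik → tibokekwik) add the prefix ti-.
The other patterns: stems with 1 vowel add ra- … -ast around the stem; stems with 2 vowels delete the last vowel and add -esh.
So zitikam → tizitikam.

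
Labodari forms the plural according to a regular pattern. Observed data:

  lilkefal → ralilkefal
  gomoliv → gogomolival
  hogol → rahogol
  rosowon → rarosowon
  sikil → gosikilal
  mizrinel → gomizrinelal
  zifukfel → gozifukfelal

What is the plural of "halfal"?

rahalfal

"halfal" has last vowel 'a'. The one such stem in the data (lilkefal → ralilkefal) adds the prefix ra-, so the same rule applies.
So halfal → rahalfal.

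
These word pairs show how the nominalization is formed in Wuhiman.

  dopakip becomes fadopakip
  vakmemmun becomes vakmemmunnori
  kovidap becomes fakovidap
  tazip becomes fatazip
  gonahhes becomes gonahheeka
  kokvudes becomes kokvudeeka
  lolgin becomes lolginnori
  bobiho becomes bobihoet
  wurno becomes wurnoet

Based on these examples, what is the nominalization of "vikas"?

lolgin and dopakip both have last vowel 'i' yet inflect differently (lolginnori, fadopakip), so the last vowel is not what conditions the rule; the final letter is.
"vikas" ends in -s. The stems ending in -s (gonahhes → gonahheeka, kokvudes → kokvudeeka) drop the final letter and add -eka.
So vikas → vikaeka.

vikaeka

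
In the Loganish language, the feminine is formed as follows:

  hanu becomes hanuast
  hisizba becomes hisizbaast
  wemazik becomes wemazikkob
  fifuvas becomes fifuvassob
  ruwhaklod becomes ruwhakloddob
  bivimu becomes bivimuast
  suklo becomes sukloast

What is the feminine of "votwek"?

votwekkob

suklo and ruwhaklod both have last vowel 'o' yet inflect differently (sukloast, ruwhakloddob), so the last vowel is not what conditions the rule; whether the stem ends in a vowel or a consonant is.
"votwek" ends in a consonant. The stems ending in a consonant (ruwhaklod → ruwhakloddob, wemazik → wemazikkob, fifuvas → fifuvassob) double the final consonant and add -ob.
The other pattern: stems ending in a vowel add -ast.
So votwek → votwekkob.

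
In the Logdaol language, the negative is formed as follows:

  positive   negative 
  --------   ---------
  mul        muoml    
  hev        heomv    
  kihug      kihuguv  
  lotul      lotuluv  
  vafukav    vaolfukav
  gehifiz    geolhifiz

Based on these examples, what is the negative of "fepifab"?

feolpifab

"fepifab" has 3 vowels. The stems with 3 vowels (vafukav → vaolfukav, gehifiz → geolhifiz) insert -ol- after the first vowel.
So fepifab → feolpifab.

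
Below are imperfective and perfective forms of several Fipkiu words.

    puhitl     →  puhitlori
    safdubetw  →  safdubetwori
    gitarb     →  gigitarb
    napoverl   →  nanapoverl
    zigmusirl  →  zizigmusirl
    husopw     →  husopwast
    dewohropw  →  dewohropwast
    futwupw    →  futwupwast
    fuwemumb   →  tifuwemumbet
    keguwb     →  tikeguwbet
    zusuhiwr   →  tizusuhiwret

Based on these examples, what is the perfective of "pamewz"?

"pamewz" has second-to-last letter 'w'. The stems whose second-to-last letter is 'w' (keguwb → tikeguwbet, zusuhiwr → tizusuhiwret) add ti- … -et around the stem.
The other patterns: stems whose second-to-last letter is 't' add -ori; stems whose second-to-last letter is 'r' repeat the first consonant+vowel as a prefix; stems whose second-to-last letter is 'p' add -ast.
So pamewz → tipamewzet.

tipamewzet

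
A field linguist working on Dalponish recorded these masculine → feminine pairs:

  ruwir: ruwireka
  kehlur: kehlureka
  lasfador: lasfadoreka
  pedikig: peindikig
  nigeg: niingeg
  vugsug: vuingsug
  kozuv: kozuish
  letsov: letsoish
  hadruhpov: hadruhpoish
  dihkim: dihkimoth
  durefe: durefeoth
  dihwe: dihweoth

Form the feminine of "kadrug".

kaindrug

ruwir and pedikig both have last vowel 'i' yet inflect differently (ruwireka, peindikig), so the last vowel is not what conditions the rule; the final letter is.
"kadrug" ends in -g. The stems ending in -g (pedikig → peindikig, nigeg → niingeg, vugsug → vuingsug) insert -in- after the first vowel.
The other patterns: stems ending in -r add -eka; stems ending in -v drop the final letter and add -ish; stems ending in -e or -m add -oth.
So kadrug → kaindrug.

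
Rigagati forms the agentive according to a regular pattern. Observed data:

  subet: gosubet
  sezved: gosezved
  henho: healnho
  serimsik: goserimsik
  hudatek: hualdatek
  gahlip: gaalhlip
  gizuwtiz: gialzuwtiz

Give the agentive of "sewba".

gosewba

"sewba" begins with s-. The stems beginning with s- (serimsik → goserimsik, sezved → gosezved, subet → gosubet) add the prefix go-.
So sewba → gosewba.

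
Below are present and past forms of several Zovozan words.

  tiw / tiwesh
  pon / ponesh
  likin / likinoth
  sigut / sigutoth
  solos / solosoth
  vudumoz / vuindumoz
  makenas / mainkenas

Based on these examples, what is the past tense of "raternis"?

"raternis" has 3 vowels. The stems with 3 vowels (vudumoz → vuindumoz, makenas → mainkenas) insert -in- after the first vowel.
The other patterns: stems with 1 vowel add -esh; stems with 2 vowels add -oth.
So raternis → rainternis.

rainternis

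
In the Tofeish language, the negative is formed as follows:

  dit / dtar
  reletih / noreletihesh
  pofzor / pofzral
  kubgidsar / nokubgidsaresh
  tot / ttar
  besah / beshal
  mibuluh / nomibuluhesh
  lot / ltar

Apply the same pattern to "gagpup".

gagppal

"gagpup" has 2 vowels. The stems with 2 vowels (pofzor → pofzral, besah → beshal) delete the last vowel and add -al.
The other patterns: stems with 1 vowel delete the last vowel and add -ar; stems with 3 vowels add no- … -esh around the stem.
So gagpup → gagppal.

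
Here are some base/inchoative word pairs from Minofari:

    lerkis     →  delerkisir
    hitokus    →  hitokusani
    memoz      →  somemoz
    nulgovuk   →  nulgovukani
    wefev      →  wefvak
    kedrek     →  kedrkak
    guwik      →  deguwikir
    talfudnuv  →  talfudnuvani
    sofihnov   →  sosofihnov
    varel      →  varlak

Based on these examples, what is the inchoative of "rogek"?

wefev and sofihnov both end in -v yet inflect differently (wefvak, sosofihnov), so the final letter is not what conditions the rule; the last vowel is.
"rogek" has last vowel 'e'. The stems whose last vowel is 'e' (kedrek → kedrkak, varel → varlak, wefev → wefvak) delete the last vowel and add -ak.
So rogek → rogkak.

rogkak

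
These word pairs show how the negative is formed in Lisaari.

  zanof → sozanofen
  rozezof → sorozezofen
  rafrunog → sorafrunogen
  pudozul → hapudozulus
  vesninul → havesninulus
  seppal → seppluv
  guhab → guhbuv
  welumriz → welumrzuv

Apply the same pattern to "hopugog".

pudozul and seppal both end in -l yet inflect differently (hapudozulus, seppluv), so the final letter is not what conditions the rule; the last vowel is.
"hopugog" has last vowel 'o'. The stems whose last vowel is 'o' (zanof → sozanofen, rozezof → sorozezofen, rafrunog → sorafrunogen) add so- … -en around the stem.
So hopugog → sohopugogen.

sohopugogen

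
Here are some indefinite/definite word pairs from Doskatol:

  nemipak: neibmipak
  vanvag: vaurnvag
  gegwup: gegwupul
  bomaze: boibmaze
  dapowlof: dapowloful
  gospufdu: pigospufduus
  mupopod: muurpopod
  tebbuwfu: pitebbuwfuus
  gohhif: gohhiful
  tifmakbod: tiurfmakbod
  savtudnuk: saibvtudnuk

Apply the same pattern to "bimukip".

bimukipul

dapowlof and mupopod both have last vowel 'o' yet inflect differently (dapowloful, muurpopod), so the last vowel is not what conditions the rule; the final letter is.
"bimukip" ends in -p. The one such stem in the data (gegwup → gegwupul) adds -ul, so the same rule applies.
The other patterns: stems ending in -d or -g insert -ur- after the first vowel; stems ending in -e or -k insert -ib- after the first vowel; stems ending in -u add pi- … -us around the stem.
So bimukip → bimukipul.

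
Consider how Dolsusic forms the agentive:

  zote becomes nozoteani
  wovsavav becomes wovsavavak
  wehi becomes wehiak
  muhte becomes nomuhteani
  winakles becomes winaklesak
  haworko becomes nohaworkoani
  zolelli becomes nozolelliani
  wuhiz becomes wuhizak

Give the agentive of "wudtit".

wehi and zolelli both end in -i yet inflect differently (wehiak, nozolelliani), so the final letter is not what conditions the rule; the first letter is.
"wudtit" begins with w-. The stems beginning with w- (wovsavav → wovsavavak, winakles → winaklesak, wuhiz → wuhizak) add -ak.
So wudtit → wudtitak.

wudtitak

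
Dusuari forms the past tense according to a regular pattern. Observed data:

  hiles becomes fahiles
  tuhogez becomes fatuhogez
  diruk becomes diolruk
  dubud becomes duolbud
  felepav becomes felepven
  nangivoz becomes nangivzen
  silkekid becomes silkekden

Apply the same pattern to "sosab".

sosben

tuhogez and nangivoz both end in -z yet inflect differently (fatuhogez, nangivzen), so the final letter is not what conditions the rule; the last vowel is.
"sosab" has last vowel 'a'. The one such stem in the data (felepav → felepven) deletes the last vowel and adds -en (as do nangivoz, silkekid), so the same rule applies.
The other patterns: stems whose last vowel is 'e' add the prefix fa-; stems whose last vowel is 'u' insert -ol- after the first vowel.
So sosab → sosben.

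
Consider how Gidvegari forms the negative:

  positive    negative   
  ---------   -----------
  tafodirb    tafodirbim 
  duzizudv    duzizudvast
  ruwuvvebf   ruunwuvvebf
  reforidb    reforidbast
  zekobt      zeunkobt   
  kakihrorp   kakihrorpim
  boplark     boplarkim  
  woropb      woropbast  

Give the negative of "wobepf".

"wobepf" has second-to-last letter 'p'. The one such stem in the data (woropb → woropbast) adds -ast, so the same rule applies.
So wobepf → wobepfast.

wobepfast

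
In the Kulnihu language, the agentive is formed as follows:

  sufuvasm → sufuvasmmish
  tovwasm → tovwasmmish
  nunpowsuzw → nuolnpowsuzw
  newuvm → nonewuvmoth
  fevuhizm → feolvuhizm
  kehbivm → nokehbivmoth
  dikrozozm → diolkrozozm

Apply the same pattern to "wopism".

"wopism" has second-to-last letter 's'. The stems whose second-to-last letter is 's' (tovwasm → tovwasmmish, sufuvasm → sufuvasmmish) double the final consonant and add -ish.
The other patterns: stems whose second-to-last letter is 'z' insert -ol- after the first vowel; stems whose second-to-last letter is 'v' add no- … -oth around the stem.
So wopism → wopismmish.

wopismmish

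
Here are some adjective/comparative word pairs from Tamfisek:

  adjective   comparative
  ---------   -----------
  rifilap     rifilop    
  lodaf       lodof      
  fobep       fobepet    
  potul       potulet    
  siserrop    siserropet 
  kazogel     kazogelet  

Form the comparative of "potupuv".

rifilap and fobep both end in -p yet inflect differently (rifilop, fobepet), so the final letter is not what conditions the rule; the last vowel is.
"potupuv" has last vowel 'u'. The one such stem in the data (potul → potulet) adds -et, so the same rule applies.
The other pattern: stems whose last vowel is 'a' change the last vowel to 'o'.
So potupuv → potupuvet.

potupuvet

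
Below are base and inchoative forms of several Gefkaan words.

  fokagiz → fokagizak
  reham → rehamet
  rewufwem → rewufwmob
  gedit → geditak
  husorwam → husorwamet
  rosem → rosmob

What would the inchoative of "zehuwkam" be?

zehuwkamet

husorwam and rosem both end in -m yet inflect differently (husorwamet, rosmob), so the final letter is not what conditions the rule; the last vowel is.
"zehuwkam" has last vowel 'a'. The stems whose last vowel is 'a' (husorwam → husorwamet, reham → rehamet) add -et.
So zehuwkam → zehuwkamet.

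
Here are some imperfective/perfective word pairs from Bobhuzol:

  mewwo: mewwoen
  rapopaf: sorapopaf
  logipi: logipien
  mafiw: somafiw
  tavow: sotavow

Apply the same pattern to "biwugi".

biwugien

mewwo and tavow both have last vowel 'o' yet inflect differently (mewwoen, sotavow), so the last vowel is not what conditions the rule; whether the stem ends in a vowel or a consonant is.
"biwugi" ends in a vowel. The stems ending in a vowel (mewwo → mewwoen, logipi → logipien) add -en.
The other pattern: stems ending in a consonant add the prefix so-.
So biwugi → biwugien.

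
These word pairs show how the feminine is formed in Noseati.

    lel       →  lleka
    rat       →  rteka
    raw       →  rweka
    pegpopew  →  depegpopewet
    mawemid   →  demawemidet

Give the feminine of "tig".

pegpopew and raw both end in -w yet inflect differently (depegpopewet, rweka), so the final letter is not what conditions the rule; the number of vowels is.
"tig" has 1 vowel. The stems with 1 vowel (raw → rweka, lel → lleka, rat → rteka) delete the last vowel and add -eka.
The other pattern: stems with 3 vowels add de- … -et around the stem.
So tig → tgeka.

tgeka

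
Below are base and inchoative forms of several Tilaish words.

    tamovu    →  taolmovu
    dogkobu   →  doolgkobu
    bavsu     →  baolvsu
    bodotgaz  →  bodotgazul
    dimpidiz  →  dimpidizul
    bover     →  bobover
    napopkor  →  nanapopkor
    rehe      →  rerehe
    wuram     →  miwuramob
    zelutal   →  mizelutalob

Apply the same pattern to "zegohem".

mizegohemob

bodotgaz and wuram both have last vowel 'a' yet inflect differently (bodotgazul, miwuramob), so the last vowel is not what conditions the rule; the final letter is.
"zegohem" ends in -m. The one such stem in the data (wuram → miwuramob) adds mi- … -ob around the stem, so the same rule applies.
So zegohem → mizegohemob.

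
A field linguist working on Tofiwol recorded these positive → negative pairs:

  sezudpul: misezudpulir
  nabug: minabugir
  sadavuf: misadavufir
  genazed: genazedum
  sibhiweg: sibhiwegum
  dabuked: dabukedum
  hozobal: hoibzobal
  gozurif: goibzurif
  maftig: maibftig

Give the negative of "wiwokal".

"wiwokal" has last vowel 'a'. The one such stem in the data (hozobal → hoibzobal) inserts -ib- after the first vowel (as do gozurif, maftig), so the same rule applies.
The other patterns: stems whose last vowel is 'u' add mi- … -ir around the stem; stems whose last vowel is 'e' add -um.
So wiwokal → wiibwokal.

wiibwokal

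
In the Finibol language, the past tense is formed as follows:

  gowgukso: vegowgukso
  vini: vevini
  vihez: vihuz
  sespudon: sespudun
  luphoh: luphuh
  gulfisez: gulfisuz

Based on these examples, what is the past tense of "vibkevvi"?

vevibkevvi

"vibkevvi" ends in a vowel. The stems ending in a vowel (gowgukso → vegowgukso, vini → vevini) add the prefix ve-.
The other pattern: stems ending in a consonant change the last vowel to 'u'.
So vibkevvi → vevibkevvi.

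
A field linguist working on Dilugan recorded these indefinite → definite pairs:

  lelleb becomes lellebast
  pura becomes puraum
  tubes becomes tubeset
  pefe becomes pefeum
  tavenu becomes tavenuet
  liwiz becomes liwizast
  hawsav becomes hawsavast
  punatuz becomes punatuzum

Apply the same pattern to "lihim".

lihimast

punatuz and liwiz both end in -z yet inflect differently (punatuzum, liwizast), so the final letter is not what conditions the rule; the first letter is.
"lihim" begins with l-. The stems beginning with l- (lelleb → lellebast, liwiz → liwizast) add -ast.
The other patterns: stems beginning with t- add -et; stems beginning with p- add -um.
So lihim → lihimast.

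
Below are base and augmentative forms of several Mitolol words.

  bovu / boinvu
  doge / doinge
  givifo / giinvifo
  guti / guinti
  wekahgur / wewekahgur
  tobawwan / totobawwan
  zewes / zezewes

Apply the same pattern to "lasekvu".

bovu and wekahgur both have last vowel 'u' yet inflect differently (boinvu, wewekahgur), so the last vowel is not what conditions the rule; whether the stem ends in a vowel or a consonant is.
"lasekvu" ends in a vowel. The stems ending in a vowel (bovu → boinvu, doge → doinge, givifo → giinvifo) insert -in- after the first vowel.
The other pattern: stems ending in a consonant repeat the first consonant+vowel as a prefix.
So lasekvu → lainsekvu.

lainsekvu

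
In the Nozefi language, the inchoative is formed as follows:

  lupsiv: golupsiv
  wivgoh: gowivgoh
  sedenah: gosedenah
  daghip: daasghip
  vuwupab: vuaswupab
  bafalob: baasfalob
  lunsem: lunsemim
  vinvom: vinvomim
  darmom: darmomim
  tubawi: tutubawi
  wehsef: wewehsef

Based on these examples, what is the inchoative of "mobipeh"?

gomobipeh

lupsiv and daghip both have last vowel 'i' yet inflect differently (golupsiv, daasghip), so the last vowel is not what conditions the rule; the final letter is.
"mobipeh" ends in -h. The stems ending in -h (wivgoh → gowivgoh, sedenah → gosedenah) add the prefix go-.
So mobipeh → gomobipeh.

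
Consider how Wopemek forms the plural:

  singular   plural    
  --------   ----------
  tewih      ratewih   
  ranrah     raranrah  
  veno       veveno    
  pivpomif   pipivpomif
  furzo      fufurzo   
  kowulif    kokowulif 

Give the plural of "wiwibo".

wiwiwibo

tewih and pivpomif both have last vowel 'i' yet inflect differently (ratewih, pipivpomif), so the last vowel is not what conditions the rule; the final letter is.
"wiwibo" ends in -o. The stems ending in -o (veno → veveno, furzo → fufurzo) repeat the first consonant+vowel as a prefix.
The other pattern: stems ending in -h add the prefix ra-.
So wiwibo → wiwiwibo.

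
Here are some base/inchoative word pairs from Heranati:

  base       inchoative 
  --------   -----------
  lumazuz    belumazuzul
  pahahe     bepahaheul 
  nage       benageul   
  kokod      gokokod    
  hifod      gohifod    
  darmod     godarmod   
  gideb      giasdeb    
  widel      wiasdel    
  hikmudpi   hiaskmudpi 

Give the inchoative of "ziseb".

"ziseb" ends in -b. The one such stem in the data (gideb → giasdeb) inserts -as- after the first vowel (as do widel, hikmudpi), so the same rule applies.
So ziseb → ziasseb.

ziasseb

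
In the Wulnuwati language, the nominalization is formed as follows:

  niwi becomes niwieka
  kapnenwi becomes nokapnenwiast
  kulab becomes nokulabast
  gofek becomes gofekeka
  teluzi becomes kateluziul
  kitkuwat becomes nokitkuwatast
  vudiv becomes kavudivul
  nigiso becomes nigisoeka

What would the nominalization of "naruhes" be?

niwi and kapnenwi both end in -i yet inflect differently (niwieka, nokapnenwiast), so the final letter is not what conditions the rule; the first letter is.
"naruhes" begins with n-. The stems beginning with n- (niwi → niwieka, nigiso → nigisoeka) add -eka.
So naruhes → naruheseka.

naruheseka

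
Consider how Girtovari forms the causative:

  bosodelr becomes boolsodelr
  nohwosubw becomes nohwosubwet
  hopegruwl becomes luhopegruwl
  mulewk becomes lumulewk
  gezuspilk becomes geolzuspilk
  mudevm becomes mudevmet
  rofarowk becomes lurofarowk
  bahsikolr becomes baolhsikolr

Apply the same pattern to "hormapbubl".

hormapbublet

gezuspilk and mulewk both end in -k yet inflect differently (geolzuspilk, lumulewk), so the final letter is not what conditions the rule; the second-to-last letter is.
"hormapbubl" has second-to-last letter 'b'. The one such stem in the data (nohwosubw → nohwosubwet) adds -et, so the same rule applies.
So hormapbubl → hormapbublet.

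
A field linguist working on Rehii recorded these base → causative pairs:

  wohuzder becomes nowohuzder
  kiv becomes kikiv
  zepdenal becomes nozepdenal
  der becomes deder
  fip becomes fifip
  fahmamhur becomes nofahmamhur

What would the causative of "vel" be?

"vel" has 1 vowel. The stems with 1 vowel (kiv → kikiv, fip → fifip, der → deder) repeat the first consonant+vowel as a prefix.
So vel → vevel.

vevel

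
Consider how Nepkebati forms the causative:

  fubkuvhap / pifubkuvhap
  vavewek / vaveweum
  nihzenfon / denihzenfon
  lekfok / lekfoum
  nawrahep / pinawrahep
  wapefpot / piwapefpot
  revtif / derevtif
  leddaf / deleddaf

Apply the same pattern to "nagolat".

pinagolat

nihzenfon and lekfok both have last vowel 'o' yet inflect differently (denihzenfon, lekfoum), so the last vowel is not what conditions the rule; the final letter is.
"nagolat" ends in -t. The one such stem in the data (wapefpot → piwapefpot) adds the prefix pi-, so the same rule applies.
The other patterns: stems ending in -f or -n add the prefix de-; stems ending in -k drop the final letter and add -um.
So nagolat → pinagolat.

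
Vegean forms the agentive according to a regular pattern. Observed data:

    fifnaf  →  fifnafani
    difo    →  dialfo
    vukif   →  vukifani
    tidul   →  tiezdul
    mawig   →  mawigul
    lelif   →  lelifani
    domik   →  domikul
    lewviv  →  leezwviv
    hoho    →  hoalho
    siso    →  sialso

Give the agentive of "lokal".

loezkal

"lokal" ends in -l. The one such stem in the data (tidul → tiezdul) inserts -ez- after the first vowel (as does lewviv), so the same rule applies.
So lokal → loezkal.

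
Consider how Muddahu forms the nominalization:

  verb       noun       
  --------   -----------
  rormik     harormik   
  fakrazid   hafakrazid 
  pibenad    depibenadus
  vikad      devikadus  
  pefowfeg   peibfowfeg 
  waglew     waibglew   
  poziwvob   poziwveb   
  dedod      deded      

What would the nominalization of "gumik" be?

hagumik

fakrazid and pibenad both end in -d yet inflect differently (hafakrazid, depibenadus), so the final letter is not what conditions the rule; the last vowel is.
"gumik" has last vowel 'i'. The stems whose last vowel is 'i' (rormik → harormik, fakrazid → hafakrazid) add the prefix ha-.
So gumik → hagumik.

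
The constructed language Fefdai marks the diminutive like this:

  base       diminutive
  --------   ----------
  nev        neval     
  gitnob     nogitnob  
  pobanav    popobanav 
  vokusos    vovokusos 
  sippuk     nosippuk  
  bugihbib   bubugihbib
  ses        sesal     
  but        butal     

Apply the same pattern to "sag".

sagal

ses and vokusos both end in -s yet inflect differently (sesal, vovokusos), so the final letter is not what conditions the rule; the number of vowels is.
"sag" has 1 vowel. The stems with 1 vowel (ses → sesal, but → butal, nev → neval) add -al.
The other patterns: stems with 2 vowels add the prefix no-; stems with 3 vowels repeat the first consonant+vowel as a prefix.
So sag → sagal.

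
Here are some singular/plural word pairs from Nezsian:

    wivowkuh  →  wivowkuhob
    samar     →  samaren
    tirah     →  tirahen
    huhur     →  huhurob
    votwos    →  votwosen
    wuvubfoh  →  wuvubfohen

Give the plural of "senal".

senalen

samar and huhur both end in -r yet inflect differently (samaren, huhurob), so the final letter is not what conditions the rule; the last vowel is.
"senal" has last vowel 'a'. The stems whose last vowel is 'a' (tirah → tirahen, samar → samaren) add -en.
So senal → senalen.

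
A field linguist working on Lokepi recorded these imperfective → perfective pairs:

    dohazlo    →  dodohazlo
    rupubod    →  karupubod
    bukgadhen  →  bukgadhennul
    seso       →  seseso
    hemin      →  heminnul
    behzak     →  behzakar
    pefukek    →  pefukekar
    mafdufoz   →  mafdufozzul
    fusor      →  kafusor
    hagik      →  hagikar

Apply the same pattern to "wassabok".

dohazlo and mafdufoz both have last vowel 'o' yet inflect differently (dodohazlo, mafdufozzul), so the last vowel is not what conditions the rule; the final letter is.
"wassabok" ends in -k. The stems ending in -k (behzak → behzakar, hagik → hagikar, pefukek → pefukekar) add -ar.
The other patterns: stems ending in -o repeat the first consonant+vowel as a prefix; stems ending in -n or -z double the final consonant and add -ul; stems ending in -d or -r add the prefix ka-.
So wassabok → wassabokar.

wassabokar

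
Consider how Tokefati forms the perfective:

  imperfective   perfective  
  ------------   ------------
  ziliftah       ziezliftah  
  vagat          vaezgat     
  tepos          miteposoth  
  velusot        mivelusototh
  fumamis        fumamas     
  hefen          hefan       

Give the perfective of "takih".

vagat and velusot both end in -t yet inflect differently (vaezgat, mivelusototh), so the final letter is not what conditions the rule; the last vowel is.
"takih" has last vowel 'i'. The one such stem in the data (fumamis → fumamas) changes the last vowel to 'a' (as does hefen), so the same rule applies.
The other patterns: stems whose last vowel is 'a' insert -ez- after the first vowel; stems whose last vowel is 'o' add mi- … -oth around the stem.
So takih → takah.

takah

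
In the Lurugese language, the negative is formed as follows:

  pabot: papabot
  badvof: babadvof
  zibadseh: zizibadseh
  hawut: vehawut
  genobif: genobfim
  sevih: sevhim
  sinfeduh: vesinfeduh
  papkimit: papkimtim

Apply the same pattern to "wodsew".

"wodsew" has last vowel 'e'. The one such stem in the data (zibadseh → zizibadseh) repeats the first consonant+vowel as a prefix (as do badvof, pabot), so the same rule applies.
So wodsew → wowodsew.

wowodsew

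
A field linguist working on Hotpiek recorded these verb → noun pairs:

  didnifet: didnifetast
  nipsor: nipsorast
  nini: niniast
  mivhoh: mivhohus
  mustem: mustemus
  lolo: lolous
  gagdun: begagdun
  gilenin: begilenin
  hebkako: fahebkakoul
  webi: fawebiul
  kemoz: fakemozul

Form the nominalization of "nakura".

nakuraast

lolo and hebkako both end in -o yet inflect differently (lolous, fahebkakoul), so the final letter is not what conditions the rule; the first letter is.
"nakura" begins with n-. The stems beginning with n- (nipsor → nipsorast, nini → niniast) add -ast.
The other patterns: stems beginning with l- or m- add -us; stems beginning with g- add the prefix be-; stems beginning with h-, k- or w- add fa- … -ul around the stem.
So nakura → nakuraast.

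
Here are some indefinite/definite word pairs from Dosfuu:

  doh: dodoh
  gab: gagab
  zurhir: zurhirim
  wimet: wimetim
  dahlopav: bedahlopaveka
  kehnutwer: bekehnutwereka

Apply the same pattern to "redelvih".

"redelvih" has 3 vowels. The stems with 3 vowels (dahlopav → bedahlopaveka, kehnutwer → bekehnutwereka) add be- … -eka around the stem.
The other patterns: stems with 1 vowel repeat the first consonant+vowel as a prefix; stems with 2 vowels add -im.
So redelvih → beredelviheka.

beredelviheka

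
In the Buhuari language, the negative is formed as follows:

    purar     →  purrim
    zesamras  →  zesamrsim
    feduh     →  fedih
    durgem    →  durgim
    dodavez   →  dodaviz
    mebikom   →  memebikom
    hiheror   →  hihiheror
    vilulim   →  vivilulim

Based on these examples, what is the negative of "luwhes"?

durgem and mebikom both end in -m yet inflect differently (durgim, memebikom), so the final letter is not what conditions the rule; the last vowel is.
"luwhes" has last vowel 'e'. The stems whose last vowel is 'e' (durgem → durgim, dodavez → dodaviz) change the last vowel to 'i'.
So luwhes → luwhis.

luwhis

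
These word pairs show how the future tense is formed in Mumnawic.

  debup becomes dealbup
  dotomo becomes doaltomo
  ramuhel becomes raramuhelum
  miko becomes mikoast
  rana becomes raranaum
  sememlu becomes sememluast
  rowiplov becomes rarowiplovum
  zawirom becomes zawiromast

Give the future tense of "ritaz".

dotomo and miko both end in -o yet inflect differently (doaltomo, mikoast), so the final letter is not what conditions the rule; the first letter is.
"ritaz" begins with r-. The stems beginning with r- (rana → raranaum, rowiplov → rarowiplovum, ramuhel → raramuhelum) add ra- … -um around the stem.
So ritaz → raritazum.

raritazum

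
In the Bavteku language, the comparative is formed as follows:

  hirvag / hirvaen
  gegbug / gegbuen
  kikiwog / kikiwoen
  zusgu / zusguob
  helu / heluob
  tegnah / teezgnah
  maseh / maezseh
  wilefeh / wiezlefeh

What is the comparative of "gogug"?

gegbug and zusgu both have last vowel 'u' yet inflect differently (gegbuen, zusguob), so the last vowel is not what conditions the rule; the final letter is.
"gogug" ends in -g. The stems ending in -g (hirvag → hirvaen, gegbug → gegbuen, kikiwog → kikiwoen) drop the final letter and add -en.
So gogug → goguen.

goguen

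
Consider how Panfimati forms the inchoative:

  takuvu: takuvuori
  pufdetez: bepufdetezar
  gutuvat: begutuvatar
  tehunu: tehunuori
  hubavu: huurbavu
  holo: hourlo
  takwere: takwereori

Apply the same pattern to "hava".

"hava" begins with h-. The stems beginning with h- (hubavu → huurbavu, holo → hourlo) insert -ur- after the first vowel.
The other patterns: stems beginning with t- add -ori; stems beginning with g- or p- add be- … -ar around the stem.
So hava → haurva.

haurva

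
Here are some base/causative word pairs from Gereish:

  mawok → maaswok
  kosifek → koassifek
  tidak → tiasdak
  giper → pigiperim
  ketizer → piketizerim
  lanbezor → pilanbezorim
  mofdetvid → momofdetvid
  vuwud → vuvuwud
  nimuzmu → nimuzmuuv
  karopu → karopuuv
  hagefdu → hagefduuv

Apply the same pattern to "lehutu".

kosifek and giper both have last vowel 'e' yet inflect differently (koassifek, pigiperim), so the last vowel is not what conditions the rule; the final letter is.
"lehutu" ends in -u. The stems ending in -u (nimuzmu → nimuzmuuv, karopu → karopuuv, hagefdu → hagefduuv) add -uv.
So lehutu → lehutuuv.

lehutuuv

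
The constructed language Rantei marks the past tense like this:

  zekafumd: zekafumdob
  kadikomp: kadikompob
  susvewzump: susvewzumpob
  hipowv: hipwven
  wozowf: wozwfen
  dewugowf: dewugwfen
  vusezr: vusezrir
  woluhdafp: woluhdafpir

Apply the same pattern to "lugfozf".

kadikomp and woluhdafp both end in -p yet inflect differently (kadikompob, woluhdafpir), so the final letter is not what conditions the rule; the second-to-last letter is.
"lugfozf" has second-to-last letter 'z'. The one such stem in the data (vusezr → vusezrir) adds -ir, so the same rule applies.
So lugfozf → lugfozfir.

lugfozfir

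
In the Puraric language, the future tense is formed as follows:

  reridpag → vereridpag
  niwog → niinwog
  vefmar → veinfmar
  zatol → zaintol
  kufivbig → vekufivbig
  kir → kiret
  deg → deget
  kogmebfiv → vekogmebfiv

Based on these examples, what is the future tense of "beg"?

beget

kir and vefmar both end in -r yet inflect differently (kiret, veinfmar), so the final letter is not what conditions the rule; the number of vowels is.
"beg" has 1 vowel. The stems with 1 vowel (kir → kiret, deg → deget) add -et.
So beg → beget.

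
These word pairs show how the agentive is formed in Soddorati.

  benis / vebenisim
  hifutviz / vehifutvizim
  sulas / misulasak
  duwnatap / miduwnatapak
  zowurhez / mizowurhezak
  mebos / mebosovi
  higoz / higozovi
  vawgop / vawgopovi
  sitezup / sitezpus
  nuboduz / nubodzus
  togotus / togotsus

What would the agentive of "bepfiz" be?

benis and sulas both end in -s yet inflect differently (vebenisim, misulasak), so the final letter is not what conditions the rule; the last vowel is.
"bepfiz" has last vowel 'i'. The stems whose last vowel is 'i' (benis → vebenisim, hifutviz → vehifutvizim) add ve- … -im around the stem.
So bepfiz → vebepfizim.

vebepfizim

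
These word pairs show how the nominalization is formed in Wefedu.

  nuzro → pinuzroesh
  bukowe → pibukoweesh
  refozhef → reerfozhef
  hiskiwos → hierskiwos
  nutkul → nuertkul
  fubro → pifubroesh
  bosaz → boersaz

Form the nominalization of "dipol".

hiskiwos and fubro both have last vowel 'o' yet inflect differently (hierskiwos, pifubroesh), so the last vowel is not what conditions the rule; whether the stem ends in a vowel or a consonant is.
"dipol" ends in a consonant. The stems ending in a consonant (bosaz → boersaz, refozhef → reerfozhef, nutkul → nuertkul) insert -er- after the first vowel.
So dipol → dierpol.

dierpol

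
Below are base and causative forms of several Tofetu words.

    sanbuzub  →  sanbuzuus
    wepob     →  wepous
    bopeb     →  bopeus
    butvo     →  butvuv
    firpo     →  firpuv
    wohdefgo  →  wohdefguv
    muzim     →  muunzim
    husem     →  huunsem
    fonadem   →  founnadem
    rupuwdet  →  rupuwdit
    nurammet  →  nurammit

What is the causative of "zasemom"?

wepob and butvo both have last vowel 'o' yet inflect differently (wepous, butvuv), so the last vowel is not what conditions the rule; the final letter is.
"zasemom" ends in -m. The stems ending in -m (muzim → muunzim, husem → huunsem, fonadem → founnadem) insert -un- after the first vowel.
The other patterns: stems ending in -b drop the final letter and add -us; stems ending in -o drop the final letter and add -uv; stems ending in -t change the last vowel to 'i'.
So zasemom → zaunsemom.

zaunsemom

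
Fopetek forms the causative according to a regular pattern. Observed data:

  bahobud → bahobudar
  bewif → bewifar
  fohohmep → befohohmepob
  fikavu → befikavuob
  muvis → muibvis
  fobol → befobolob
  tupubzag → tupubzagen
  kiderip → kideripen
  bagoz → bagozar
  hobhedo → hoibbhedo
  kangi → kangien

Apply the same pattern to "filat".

kiderip and fohohmep both end in -p yet inflect differently (kideripen, befohohmepob), so the final letter is not what conditions the rule; the first letter is.
"filat" begins with f-. The stems beginning with f- (fohohmep → befohohmepob, fikavu → befikavuob, fobol → befobolob) add be- … -ob around the stem.
The other patterns: stems beginning with k- or t- add -en; stems beginning with b- add -ar; stems beginning with h- or m- insert -ib- after the first vowel.
So filat → befilatob.

befilatob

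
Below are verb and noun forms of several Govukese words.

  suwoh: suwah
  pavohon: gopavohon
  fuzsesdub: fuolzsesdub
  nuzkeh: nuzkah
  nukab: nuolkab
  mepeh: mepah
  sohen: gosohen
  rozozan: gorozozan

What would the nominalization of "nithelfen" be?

mepeh and sohen both have last vowel 'e' yet inflect differently (mepah, gosohen), so the last vowel is not what conditions the rule; the final letter is.
"nithelfen" ends in -n. The stems ending in -n (rozozan → gorozozan, sohen → gosohen, pavohon → gopavohon) add the prefix go-.
The other patterns: stems ending in -h change the last vowel to 'a'; stems ending in -b insert -ol- after the first vowel.
So nithelfen → gonithelfen.

gonithelfen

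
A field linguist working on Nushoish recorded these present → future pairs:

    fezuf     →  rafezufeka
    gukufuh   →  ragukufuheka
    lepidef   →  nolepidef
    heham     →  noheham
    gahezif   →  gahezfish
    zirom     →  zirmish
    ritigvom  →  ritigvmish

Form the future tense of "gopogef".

"gopogef" has last vowel 'e'. The one such stem in the data (lepidef → nolepidef) adds the prefix no-, so the same rule applies.
The other patterns: stems whose last vowel is 'u' add ra- … -eka around the stem; stems whose last vowel is 'i' or 'o' delete the last vowel and add -ish.
So gopogef → nogopogef.

nogopogef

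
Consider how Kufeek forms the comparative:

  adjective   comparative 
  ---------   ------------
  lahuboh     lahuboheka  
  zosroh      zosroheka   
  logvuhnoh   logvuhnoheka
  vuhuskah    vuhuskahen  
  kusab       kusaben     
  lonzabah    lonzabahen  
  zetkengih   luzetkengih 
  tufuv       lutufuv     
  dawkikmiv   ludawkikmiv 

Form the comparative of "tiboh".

tiboheka

lahuboh and vuhuskah both end in -h yet inflect differently (lahuboheka, vuhuskahen), so the final letter is not what conditions the rule; the last vowel is.
"tiboh" has last vowel 'o'. The stems whose last vowel is 'o' (lahuboh → lahuboheka, zosroh → zosroheka, logvuhnoh → logvuhnoheka) add -eka.
The other patterns: stems whose last vowel is 'a' add -en; stems whose last vowel is 'i' or 'u' add the prefix lu-.
So tiboh → tiboheka.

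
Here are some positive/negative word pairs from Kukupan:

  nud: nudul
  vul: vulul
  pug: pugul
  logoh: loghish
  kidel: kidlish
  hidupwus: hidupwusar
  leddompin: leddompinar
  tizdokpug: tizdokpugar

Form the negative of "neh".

"neh" has 1 vowel. The stems with 1 vowel (nud → nudul, vul → vulul, pug → pugul) add -ul.
The other patterns: stems with 2 vowels delete the last vowel and add -ish; stems with 3 vowels add -ar.
So neh → nehul.

nehul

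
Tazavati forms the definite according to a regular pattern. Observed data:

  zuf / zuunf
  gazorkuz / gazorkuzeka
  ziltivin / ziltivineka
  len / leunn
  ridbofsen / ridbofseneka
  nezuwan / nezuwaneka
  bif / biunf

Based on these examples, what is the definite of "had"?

ziltivin and len both end in -n yet inflect differently (ziltivineka, leunn), so the final letter is not what conditions the rule; the number of vowels is.
"had" has 1 vowel. The stems with 1 vowel (bif → biunf, len → leunn, zuf → zuunf) insert -un- after the first vowel.
So had → haund.

haund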